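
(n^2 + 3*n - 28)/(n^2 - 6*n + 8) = (n + 7)/(n - 2)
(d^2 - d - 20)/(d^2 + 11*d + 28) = (d - 5)/(d + 7)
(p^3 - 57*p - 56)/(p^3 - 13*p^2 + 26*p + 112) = (p^2 + 8*p + 7)/(p^2 - 5*p - 14)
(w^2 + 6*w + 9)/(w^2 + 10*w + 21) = (w + 3)/(w + 7)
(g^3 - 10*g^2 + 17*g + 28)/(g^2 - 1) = (g^2 - 11*g + 28)/(g - 1)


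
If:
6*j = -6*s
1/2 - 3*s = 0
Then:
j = -1/6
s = 1/6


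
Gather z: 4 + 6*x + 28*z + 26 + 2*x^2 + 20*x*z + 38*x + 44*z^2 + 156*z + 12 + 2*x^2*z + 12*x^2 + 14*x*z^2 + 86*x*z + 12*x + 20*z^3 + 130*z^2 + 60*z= 14*x^2 + 56*x + 20*z^3 + z^2*(14*x + 174) + z*(2*x^2 + 106*x + 244) + 42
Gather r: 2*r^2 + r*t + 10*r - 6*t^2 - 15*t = 2*r^2 + r*(t + 10) - 6*t^2 - 15*t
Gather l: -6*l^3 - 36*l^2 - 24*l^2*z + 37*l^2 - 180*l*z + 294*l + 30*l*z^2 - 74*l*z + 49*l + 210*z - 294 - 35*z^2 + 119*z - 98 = -6*l^3 + l^2*(1 - 24*z) + l*(30*z^2 - 254*z + 343) - 35*z^2 + 329*z - 392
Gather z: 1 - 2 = -1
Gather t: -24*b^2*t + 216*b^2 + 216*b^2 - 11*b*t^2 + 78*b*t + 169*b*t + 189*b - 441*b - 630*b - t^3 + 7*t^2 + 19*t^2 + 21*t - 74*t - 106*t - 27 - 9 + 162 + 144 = 432*b^2 - 882*b - t^3 + t^2*(26 - 11*b) + t*(-24*b^2 + 247*b - 159) + 270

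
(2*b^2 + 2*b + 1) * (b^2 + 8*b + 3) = 2*b^4 + 18*b^3 + 23*b^2 + 14*b + 3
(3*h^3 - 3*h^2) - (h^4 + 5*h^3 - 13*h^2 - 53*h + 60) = -h^4 - 2*h^3 + 10*h^2 + 53*h - 60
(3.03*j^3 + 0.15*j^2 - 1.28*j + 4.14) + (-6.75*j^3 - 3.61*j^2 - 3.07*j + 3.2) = -3.72*j^3 - 3.46*j^2 - 4.35*j + 7.34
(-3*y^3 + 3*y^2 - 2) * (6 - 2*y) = 6*y^4 - 24*y^3 + 18*y^2 + 4*y - 12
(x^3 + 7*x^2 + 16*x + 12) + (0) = x^3 + 7*x^2 + 16*x + 12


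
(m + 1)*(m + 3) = m^2 + 4*m + 3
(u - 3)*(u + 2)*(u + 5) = u^3 + 4*u^2 - 11*u - 30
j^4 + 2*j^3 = j^3*(j + 2)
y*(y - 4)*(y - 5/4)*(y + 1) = y^4 - 17*y^3/4 - y^2/4 + 5*y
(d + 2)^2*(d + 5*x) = d^3 + 5*d^2*x + 4*d^2 + 20*d*x + 4*d + 20*x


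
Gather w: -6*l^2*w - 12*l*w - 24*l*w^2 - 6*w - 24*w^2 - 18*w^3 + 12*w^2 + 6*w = -18*w^3 + w^2*(-24*l - 12) + w*(-6*l^2 - 12*l)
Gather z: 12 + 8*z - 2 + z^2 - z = z^2 + 7*z + 10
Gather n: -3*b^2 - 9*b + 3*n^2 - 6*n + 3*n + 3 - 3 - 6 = -3*b^2 - 9*b + 3*n^2 - 3*n - 6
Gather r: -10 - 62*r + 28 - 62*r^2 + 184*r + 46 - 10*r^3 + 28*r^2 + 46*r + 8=-10*r^3 - 34*r^2 + 168*r + 72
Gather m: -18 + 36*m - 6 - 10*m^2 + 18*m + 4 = -10*m^2 + 54*m - 20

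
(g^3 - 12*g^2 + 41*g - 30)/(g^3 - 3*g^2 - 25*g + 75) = (g^2 - 7*g + 6)/(g^2 + 2*g - 15)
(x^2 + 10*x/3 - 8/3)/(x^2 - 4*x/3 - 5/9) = 3*(-3*x^2 - 10*x + 8)/(-9*x^2 + 12*x + 5)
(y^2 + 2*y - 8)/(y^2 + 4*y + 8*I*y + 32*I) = (y - 2)/(y + 8*I)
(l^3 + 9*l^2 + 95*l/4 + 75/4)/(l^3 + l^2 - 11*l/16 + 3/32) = 8*(2*l^2 + 15*l + 25)/(16*l^2 - 8*l + 1)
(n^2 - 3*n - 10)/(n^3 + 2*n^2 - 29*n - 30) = (n + 2)/(n^2 + 7*n + 6)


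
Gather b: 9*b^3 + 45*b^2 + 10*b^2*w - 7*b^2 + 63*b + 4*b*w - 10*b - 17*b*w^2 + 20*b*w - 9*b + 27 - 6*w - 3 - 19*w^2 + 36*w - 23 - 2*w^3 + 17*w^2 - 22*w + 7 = 9*b^3 + b^2*(10*w + 38) + b*(-17*w^2 + 24*w + 44) - 2*w^3 - 2*w^2 + 8*w + 8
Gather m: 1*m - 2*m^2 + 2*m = -2*m^2 + 3*m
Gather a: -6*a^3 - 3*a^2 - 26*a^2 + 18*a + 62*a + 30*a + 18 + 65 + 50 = -6*a^3 - 29*a^2 + 110*a + 133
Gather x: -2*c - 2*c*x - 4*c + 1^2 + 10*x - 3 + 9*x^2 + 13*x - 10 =-6*c + 9*x^2 + x*(23 - 2*c) - 12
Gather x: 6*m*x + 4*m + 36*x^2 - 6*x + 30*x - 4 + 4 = 4*m + 36*x^2 + x*(6*m + 24)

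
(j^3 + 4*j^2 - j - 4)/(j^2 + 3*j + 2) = (j^2 + 3*j - 4)/(j + 2)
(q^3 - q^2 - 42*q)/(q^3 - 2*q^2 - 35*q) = (q + 6)/(q + 5)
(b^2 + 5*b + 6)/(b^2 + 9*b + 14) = (b + 3)/(b + 7)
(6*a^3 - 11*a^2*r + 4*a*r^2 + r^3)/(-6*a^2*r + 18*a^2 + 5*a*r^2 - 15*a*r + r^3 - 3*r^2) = (-a + r)/(r - 3)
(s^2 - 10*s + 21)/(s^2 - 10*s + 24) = (s^2 - 10*s + 21)/(s^2 - 10*s + 24)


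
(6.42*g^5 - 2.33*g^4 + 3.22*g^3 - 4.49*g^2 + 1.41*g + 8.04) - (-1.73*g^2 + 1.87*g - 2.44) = 6.42*g^5 - 2.33*g^4 + 3.22*g^3 - 2.76*g^2 - 0.46*g + 10.48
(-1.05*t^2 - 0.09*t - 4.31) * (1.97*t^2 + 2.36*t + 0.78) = -2.0685*t^4 - 2.6553*t^3 - 9.5221*t^2 - 10.2418*t - 3.3618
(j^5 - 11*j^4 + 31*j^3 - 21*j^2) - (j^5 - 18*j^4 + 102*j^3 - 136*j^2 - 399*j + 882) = 7*j^4 - 71*j^3 + 115*j^2 + 399*j - 882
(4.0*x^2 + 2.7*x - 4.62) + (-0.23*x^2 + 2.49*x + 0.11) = 3.77*x^2 + 5.19*x - 4.51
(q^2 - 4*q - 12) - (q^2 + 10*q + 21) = -14*q - 33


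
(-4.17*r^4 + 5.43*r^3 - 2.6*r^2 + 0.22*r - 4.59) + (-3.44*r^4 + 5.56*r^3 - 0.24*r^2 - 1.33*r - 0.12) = -7.61*r^4 + 10.99*r^3 - 2.84*r^2 - 1.11*r - 4.71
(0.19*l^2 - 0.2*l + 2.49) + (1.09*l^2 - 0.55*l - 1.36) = 1.28*l^2 - 0.75*l + 1.13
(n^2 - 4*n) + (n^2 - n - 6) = 2*n^2 - 5*n - 6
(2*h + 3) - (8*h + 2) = 1 - 6*h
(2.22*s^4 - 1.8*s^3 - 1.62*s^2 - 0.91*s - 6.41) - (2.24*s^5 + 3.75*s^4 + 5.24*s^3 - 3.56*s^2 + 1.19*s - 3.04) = -2.24*s^5 - 1.53*s^4 - 7.04*s^3 + 1.94*s^2 - 2.1*s - 3.37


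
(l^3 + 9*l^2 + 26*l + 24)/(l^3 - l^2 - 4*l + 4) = (l^2 + 7*l + 12)/(l^2 - 3*l + 2)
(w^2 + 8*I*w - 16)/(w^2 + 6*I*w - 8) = (w + 4*I)/(w + 2*I)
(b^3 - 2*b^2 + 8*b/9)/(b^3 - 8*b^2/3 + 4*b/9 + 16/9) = b*(3*b - 2)/(3*b^2 - 4*b - 4)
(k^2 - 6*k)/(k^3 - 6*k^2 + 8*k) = (k - 6)/(k^2 - 6*k + 8)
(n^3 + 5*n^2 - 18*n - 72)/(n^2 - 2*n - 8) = (n^2 + 9*n + 18)/(n + 2)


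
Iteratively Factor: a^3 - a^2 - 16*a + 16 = (a - 4)*(a^2 + 3*a - 4) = (a - 4)*(a + 4)*(a - 1)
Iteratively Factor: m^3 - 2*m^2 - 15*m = (m - 5)*(m^2 + 3*m) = m*(m - 5)*(m + 3)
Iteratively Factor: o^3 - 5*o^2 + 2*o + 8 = (o + 1)*(o^2 - 6*o + 8) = (o - 4)*(o + 1)*(o - 2)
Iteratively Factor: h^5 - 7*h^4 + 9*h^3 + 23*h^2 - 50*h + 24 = (h - 1)*(h^4 - 6*h^3 + 3*h^2 + 26*h - 24) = (h - 1)^2*(h^3 - 5*h^2 - 2*h + 24) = (h - 4)*(h - 1)^2*(h^2 - h - 6) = (h - 4)*(h - 3)*(h - 1)^2*(h + 2)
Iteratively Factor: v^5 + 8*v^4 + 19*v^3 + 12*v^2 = (v + 4)*(v^4 + 4*v^3 + 3*v^2) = (v + 3)*(v + 4)*(v^3 + v^2) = v*(v + 3)*(v + 4)*(v^2 + v) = v*(v + 1)*(v + 3)*(v + 4)*(v)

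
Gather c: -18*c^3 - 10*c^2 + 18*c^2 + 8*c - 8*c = -18*c^3 + 8*c^2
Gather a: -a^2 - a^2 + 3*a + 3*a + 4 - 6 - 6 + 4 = -2*a^2 + 6*a - 4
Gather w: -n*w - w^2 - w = -w^2 + w*(-n - 1)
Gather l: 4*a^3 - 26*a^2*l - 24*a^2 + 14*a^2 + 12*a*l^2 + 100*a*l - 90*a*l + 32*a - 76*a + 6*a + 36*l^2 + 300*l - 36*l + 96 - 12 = 4*a^3 - 10*a^2 - 38*a + l^2*(12*a + 36) + l*(-26*a^2 + 10*a + 264) + 84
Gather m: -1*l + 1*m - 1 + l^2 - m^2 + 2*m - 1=l^2 - l - m^2 + 3*m - 2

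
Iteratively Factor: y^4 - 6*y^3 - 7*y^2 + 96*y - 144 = (y + 4)*(y^3 - 10*y^2 + 33*y - 36) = (y - 3)*(y + 4)*(y^2 - 7*y + 12) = (y - 3)^2*(y + 4)*(y - 4)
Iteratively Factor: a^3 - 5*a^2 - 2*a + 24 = (a - 4)*(a^2 - a - 6) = (a - 4)*(a + 2)*(a - 3)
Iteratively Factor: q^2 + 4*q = (q + 4)*(q)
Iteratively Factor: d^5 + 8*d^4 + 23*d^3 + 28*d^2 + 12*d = (d + 2)*(d^4 + 6*d^3 + 11*d^2 + 6*d) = (d + 1)*(d + 2)*(d^3 + 5*d^2 + 6*d) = (d + 1)*(d + 2)*(d + 3)*(d^2 + 2*d) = d*(d + 1)*(d + 2)*(d + 3)*(d + 2)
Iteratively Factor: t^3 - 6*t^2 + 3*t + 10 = (t + 1)*(t^2 - 7*t + 10) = (t - 2)*(t + 1)*(t - 5)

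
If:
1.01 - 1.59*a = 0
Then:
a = 0.64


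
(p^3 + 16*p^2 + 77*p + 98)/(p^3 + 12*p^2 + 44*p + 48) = (p^2 + 14*p + 49)/(p^2 + 10*p + 24)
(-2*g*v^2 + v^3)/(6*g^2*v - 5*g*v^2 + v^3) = v/(-3*g + v)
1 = 1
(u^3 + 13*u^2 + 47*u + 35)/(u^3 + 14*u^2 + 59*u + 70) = (u + 1)/(u + 2)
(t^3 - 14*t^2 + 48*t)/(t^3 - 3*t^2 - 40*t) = (t - 6)/(t + 5)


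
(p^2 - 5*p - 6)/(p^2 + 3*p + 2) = (p - 6)/(p + 2)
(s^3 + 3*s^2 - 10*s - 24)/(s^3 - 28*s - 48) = (s - 3)/(s - 6)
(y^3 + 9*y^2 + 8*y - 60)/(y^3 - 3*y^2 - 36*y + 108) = (y^2 + 3*y - 10)/(y^2 - 9*y + 18)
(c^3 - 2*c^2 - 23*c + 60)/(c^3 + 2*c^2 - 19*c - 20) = (c - 3)/(c + 1)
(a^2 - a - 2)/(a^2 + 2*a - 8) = (a + 1)/(a + 4)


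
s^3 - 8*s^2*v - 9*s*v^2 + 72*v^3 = (s - 8*v)*(s - 3*v)*(s + 3*v)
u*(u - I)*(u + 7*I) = u^3 + 6*I*u^2 + 7*u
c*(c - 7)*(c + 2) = c^3 - 5*c^2 - 14*c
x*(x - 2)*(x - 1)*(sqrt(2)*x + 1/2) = sqrt(2)*x^4 - 3*sqrt(2)*x^3 + x^3/2 - 3*x^2/2 + 2*sqrt(2)*x^2 + x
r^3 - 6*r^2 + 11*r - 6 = (r - 3)*(r - 2)*(r - 1)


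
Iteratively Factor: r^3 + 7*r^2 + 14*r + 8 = (r + 2)*(r^2 + 5*r + 4) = (r + 1)*(r + 2)*(r + 4)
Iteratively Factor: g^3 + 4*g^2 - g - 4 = (g + 1)*(g^2 + 3*g - 4) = (g + 1)*(g + 4)*(g - 1)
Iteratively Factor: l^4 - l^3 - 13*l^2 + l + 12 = (l - 4)*(l^3 + 3*l^2 - l - 3) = (l - 4)*(l - 1)*(l^2 + 4*l + 3) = (l - 4)*(l - 1)*(l + 3)*(l + 1)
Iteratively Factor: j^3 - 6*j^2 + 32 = (j - 4)*(j^2 - 2*j - 8) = (j - 4)*(j + 2)*(j - 4)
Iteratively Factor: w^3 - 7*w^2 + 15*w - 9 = (w - 3)*(w^2 - 4*w + 3) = (w - 3)^2*(w - 1)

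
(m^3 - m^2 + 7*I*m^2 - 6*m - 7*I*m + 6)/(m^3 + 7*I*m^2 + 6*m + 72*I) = (m^2 + m*(-1 + I) - I)/(m^2 + I*m + 12)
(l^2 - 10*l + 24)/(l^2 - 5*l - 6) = (l - 4)/(l + 1)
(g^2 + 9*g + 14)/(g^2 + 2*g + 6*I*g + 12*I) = (g + 7)/(g + 6*I)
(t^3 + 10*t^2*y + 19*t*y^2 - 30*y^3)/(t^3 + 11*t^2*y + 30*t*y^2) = (t - y)/t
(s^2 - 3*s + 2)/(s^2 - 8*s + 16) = (s^2 - 3*s + 2)/(s^2 - 8*s + 16)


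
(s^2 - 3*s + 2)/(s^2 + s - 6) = (s - 1)/(s + 3)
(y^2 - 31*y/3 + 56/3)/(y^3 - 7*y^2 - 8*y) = (y - 7/3)/(y*(y + 1))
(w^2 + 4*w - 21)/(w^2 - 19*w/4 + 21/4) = 4*(w + 7)/(4*w - 7)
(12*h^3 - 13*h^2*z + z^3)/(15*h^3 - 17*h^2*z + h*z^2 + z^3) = (4*h + z)/(5*h + z)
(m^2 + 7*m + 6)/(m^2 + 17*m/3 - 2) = 3*(m + 1)/(3*m - 1)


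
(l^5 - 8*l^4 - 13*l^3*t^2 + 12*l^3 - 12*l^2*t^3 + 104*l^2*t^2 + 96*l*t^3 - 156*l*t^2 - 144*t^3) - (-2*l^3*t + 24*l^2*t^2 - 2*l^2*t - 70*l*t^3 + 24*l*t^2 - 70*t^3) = l^5 - 8*l^4 - 13*l^3*t^2 + 2*l^3*t + 12*l^3 - 12*l^2*t^3 + 80*l^2*t^2 + 2*l^2*t + 166*l*t^3 - 180*l*t^2 - 74*t^3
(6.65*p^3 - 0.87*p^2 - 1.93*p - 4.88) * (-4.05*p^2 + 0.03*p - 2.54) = -26.9325*p^5 + 3.723*p^4 - 9.1006*p^3 + 21.9159*p^2 + 4.7558*p + 12.3952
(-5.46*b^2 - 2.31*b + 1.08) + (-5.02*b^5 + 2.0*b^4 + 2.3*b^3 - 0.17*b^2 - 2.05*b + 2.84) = -5.02*b^5 + 2.0*b^4 + 2.3*b^3 - 5.63*b^2 - 4.36*b + 3.92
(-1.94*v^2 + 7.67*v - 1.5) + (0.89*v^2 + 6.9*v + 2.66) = -1.05*v^2 + 14.57*v + 1.16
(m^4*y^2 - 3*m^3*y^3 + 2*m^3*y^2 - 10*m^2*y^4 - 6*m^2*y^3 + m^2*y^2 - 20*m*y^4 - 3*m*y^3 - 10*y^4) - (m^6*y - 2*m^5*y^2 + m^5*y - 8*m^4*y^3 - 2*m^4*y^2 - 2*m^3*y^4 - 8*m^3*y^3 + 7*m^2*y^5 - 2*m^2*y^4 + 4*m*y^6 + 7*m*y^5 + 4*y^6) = -m^6*y + 2*m^5*y^2 - m^5*y + 8*m^4*y^3 + 3*m^4*y^2 + 2*m^3*y^4 + 5*m^3*y^3 + 2*m^3*y^2 - 7*m^2*y^5 - 8*m^2*y^4 - 6*m^2*y^3 + m^2*y^2 - 4*m*y^6 - 7*m*y^5 - 20*m*y^4 - 3*m*y^3 - 4*y^6 - 10*y^4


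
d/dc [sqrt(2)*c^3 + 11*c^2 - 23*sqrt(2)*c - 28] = 3*sqrt(2)*c^2 + 22*c - 23*sqrt(2)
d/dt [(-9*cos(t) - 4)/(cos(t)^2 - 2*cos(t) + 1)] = -(9*cos(t) + 17)*sin(t)/(cos(t) - 1)^3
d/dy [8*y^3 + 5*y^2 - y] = 24*y^2 + 10*y - 1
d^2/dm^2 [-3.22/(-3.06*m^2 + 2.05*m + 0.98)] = (60.301584*m^2 - 40.39812*m - 3.22*(6.12*m - 2.05)*(12.24*m - 4.1) - 19.312272)/(-3.06*m^2 + 2.05*m + 0.98)^3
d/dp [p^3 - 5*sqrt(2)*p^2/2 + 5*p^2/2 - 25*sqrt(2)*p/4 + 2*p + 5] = 3*p^2 - 5*sqrt(2)*p + 5*p - 25*sqrt(2)/4 + 2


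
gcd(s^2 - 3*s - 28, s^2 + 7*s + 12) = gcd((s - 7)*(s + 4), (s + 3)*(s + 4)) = s + 4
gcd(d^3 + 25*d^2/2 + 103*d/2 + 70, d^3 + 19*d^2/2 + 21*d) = d + 7/2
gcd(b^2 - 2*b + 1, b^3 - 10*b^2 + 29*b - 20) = b - 1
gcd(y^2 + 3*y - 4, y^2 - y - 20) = y + 4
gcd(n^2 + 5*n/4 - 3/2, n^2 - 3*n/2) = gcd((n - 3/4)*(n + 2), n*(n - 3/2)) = 1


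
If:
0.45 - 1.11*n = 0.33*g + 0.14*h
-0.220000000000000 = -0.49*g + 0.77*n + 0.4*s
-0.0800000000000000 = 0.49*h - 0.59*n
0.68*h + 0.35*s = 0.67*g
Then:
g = -0.90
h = 0.56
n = 0.60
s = -2.81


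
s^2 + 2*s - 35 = (s - 5)*(s + 7)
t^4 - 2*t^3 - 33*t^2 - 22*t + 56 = (t - 7)*(t - 1)*(t + 2)*(t + 4)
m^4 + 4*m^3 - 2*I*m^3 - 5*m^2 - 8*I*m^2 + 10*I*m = m*(m - 1)*(m + 5)*(m - 2*I)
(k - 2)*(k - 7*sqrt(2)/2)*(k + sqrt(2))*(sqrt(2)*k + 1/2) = sqrt(2)*k^4 - 9*k^3/2 - 2*sqrt(2)*k^3 - 33*sqrt(2)*k^2/4 + 9*k^2 - 7*k/2 + 33*sqrt(2)*k/2 + 7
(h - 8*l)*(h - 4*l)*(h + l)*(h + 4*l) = h^4 - 7*h^3*l - 24*h^2*l^2 + 112*h*l^3 + 128*l^4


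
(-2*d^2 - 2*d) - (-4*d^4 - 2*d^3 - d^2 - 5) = 4*d^4 + 2*d^3 - d^2 - 2*d + 5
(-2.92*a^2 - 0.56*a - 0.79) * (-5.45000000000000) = 15.914*a^2 + 3.052*a + 4.3055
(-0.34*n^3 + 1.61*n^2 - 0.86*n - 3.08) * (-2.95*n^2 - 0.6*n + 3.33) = 1.003*n^5 - 4.5455*n^4 + 0.4388*n^3 + 14.9633*n^2 - 1.0158*n - 10.2564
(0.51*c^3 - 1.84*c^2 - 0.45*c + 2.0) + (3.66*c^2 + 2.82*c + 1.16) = 0.51*c^3 + 1.82*c^2 + 2.37*c + 3.16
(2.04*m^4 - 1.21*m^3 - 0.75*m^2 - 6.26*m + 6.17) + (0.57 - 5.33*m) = 2.04*m^4 - 1.21*m^3 - 0.75*m^2 - 11.59*m + 6.74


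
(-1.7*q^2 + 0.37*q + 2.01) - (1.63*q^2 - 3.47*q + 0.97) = -3.33*q^2 + 3.84*q + 1.04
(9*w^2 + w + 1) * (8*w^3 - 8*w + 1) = 72*w^5 + 8*w^4 - 64*w^3 + w^2 - 7*w + 1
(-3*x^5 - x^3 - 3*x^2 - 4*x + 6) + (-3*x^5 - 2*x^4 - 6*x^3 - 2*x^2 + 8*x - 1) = -6*x^5 - 2*x^4 - 7*x^3 - 5*x^2 + 4*x + 5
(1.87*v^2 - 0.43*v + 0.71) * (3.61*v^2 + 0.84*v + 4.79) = 6.7507*v^4 + 0.0185*v^3 + 11.1592*v^2 - 1.4633*v + 3.4009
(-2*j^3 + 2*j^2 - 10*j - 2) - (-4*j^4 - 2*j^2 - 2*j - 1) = 4*j^4 - 2*j^3 + 4*j^2 - 8*j - 1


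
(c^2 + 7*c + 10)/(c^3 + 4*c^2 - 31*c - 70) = (c + 5)/(c^2 + 2*c - 35)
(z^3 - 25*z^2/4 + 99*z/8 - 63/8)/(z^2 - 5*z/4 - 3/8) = (4*z^2 - 19*z + 21)/(4*z + 1)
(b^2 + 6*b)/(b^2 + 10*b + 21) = b*(b + 6)/(b^2 + 10*b + 21)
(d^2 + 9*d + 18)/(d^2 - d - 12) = (d + 6)/(d - 4)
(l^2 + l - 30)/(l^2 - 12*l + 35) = (l + 6)/(l - 7)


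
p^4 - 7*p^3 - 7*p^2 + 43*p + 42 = (p - 7)*(p - 3)*(p + 1)*(p + 2)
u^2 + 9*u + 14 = (u + 2)*(u + 7)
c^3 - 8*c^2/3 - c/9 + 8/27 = (c - 8/3)*(c - 1/3)*(c + 1/3)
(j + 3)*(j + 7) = j^2 + 10*j + 21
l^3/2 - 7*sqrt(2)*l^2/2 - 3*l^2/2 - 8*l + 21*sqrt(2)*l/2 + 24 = (l/2 + sqrt(2)/2)*(l - 3)*(l - 8*sqrt(2))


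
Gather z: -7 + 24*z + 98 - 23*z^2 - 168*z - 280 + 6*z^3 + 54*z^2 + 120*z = 6*z^3 + 31*z^2 - 24*z - 189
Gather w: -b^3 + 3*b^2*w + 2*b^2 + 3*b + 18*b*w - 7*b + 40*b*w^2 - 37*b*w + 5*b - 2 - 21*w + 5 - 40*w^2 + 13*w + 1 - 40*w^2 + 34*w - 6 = -b^3 + 2*b^2 + b + w^2*(40*b - 80) + w*(3*b^2 - 19*b + 26) - 2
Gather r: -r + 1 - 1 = -r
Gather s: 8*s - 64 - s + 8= 7*s - 56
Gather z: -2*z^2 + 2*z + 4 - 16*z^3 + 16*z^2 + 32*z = -16*z^3 + 14*z^2 + 34*z + 4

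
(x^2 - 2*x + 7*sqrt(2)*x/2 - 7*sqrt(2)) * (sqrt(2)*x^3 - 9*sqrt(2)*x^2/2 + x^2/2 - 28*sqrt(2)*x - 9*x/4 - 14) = sqrt(2)*x^5 - 13*sqrt(2)*x^4/2 + 15*x^4/2 - 195*x^3/4 - 69*sqrt(2)*x^3/4 - 285*x^2/2 + 357*sqrt(2)*x^2/8 - 133*sqrt(2)*x/4 + 420*x + 98*sqrt(2)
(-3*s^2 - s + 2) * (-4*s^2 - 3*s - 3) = 12*s^4 + 13*s^3 + 4*s^2 - 3*s - 6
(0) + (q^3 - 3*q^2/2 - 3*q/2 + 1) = q^3 - 3*q^2/2 - 3*q/2 + 1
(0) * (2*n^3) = 0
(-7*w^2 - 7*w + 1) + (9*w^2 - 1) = 2*w^2 - 7*w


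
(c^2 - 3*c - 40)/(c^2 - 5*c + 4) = (c^2 - 3*c - 40)/(c^2 - 5*c + 4)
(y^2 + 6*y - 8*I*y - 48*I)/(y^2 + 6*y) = (y - 8*I)/y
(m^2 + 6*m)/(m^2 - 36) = m/(m - 6)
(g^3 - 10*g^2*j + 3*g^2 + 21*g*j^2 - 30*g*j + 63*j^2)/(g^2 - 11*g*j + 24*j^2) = (g^2 - 7*g*j + 3*g - 21*j)/(g - 8*j)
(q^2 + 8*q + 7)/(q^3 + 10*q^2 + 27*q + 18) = (q + 7)/(q^2 + 9*q + 18)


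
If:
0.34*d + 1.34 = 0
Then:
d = -3.94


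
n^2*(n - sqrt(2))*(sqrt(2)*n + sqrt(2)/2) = sqrt(2)*n^4 - 2*n^3 + sqrt(2)*n^3/2 - n^2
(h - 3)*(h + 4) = h^2 + h - 12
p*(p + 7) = p^2 + 7*p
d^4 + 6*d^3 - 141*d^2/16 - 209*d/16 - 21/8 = (d - 2)*(d + 1/4)*(d + 3/4)*(d + 7)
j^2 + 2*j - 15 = (j - 3)*(j + 5)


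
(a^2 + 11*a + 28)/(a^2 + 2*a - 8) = (a + 7)/(a - 2)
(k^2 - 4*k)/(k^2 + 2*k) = (k - 4)/(k + 2)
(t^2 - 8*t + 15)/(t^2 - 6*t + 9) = (t - 5)/(t - 3)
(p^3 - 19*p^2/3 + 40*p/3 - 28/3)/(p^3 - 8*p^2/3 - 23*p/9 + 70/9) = 3*(p - 2)/(3*p + 5)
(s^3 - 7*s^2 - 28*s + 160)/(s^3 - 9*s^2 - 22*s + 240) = (s - 4)/(s - 6)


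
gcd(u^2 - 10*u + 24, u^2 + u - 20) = u - 4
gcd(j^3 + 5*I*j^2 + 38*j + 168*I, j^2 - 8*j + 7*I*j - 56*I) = j + 7*I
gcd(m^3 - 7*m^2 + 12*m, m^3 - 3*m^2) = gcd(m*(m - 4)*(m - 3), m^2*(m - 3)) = m^2 - 3*m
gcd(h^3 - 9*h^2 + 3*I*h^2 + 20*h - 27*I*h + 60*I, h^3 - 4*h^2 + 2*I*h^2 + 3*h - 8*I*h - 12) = h^2 + h*(-4 + 3*I) - 12*I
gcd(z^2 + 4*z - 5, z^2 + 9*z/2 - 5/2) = z + 5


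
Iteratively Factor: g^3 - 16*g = (g + 4)*(g^2 - 4*g) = (g - 4)*(g + 4)*(g)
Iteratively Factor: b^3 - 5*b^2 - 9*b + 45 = (b + 3)*(b^2 - 8*b + 15) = (b - 3)*(b + 3)*(b - 5)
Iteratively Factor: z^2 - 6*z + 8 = (z - 2)*(z - 4)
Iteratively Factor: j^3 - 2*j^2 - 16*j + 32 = (j - 4)*(j^2 + 2*j - 8) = (j - 4)*(j + 4)*(j - 2)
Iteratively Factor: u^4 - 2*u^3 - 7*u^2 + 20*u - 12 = (u + 3)*(u^3 - 5*u^2 + 8*u - 4) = (u - 1)*(u + 3)*(u^2 - 4*u + 4) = (u - 2)*(u - 1)*(u + 3)*(u - 2)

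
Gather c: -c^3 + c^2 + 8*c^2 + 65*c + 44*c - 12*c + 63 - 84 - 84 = -c^3 + 9*c^2 + 97*c - 105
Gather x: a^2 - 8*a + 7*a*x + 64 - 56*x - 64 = a^2 - 8*a + x*(7*a - 56)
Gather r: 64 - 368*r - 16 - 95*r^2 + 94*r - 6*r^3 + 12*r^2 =-6*r^3 - 83*r^2 - 274*r + 48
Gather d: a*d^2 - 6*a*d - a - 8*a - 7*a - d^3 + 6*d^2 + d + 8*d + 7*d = -16*a - d^3 + d^2*(a + 6) + d*(16 - 6*a)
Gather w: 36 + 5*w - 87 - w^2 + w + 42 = -w^2 + 6*w - 9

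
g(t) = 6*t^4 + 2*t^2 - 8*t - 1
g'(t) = 24*t^3 + 4*t - 8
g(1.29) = 8.62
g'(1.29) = 48.68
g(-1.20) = 23.92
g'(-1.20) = -54.27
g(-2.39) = 225.31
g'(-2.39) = -345.21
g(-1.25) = 26.77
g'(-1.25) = -59.88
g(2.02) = 90.90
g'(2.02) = 197.90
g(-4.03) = 1646.32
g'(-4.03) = -1594.94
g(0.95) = -1.91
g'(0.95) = 16.38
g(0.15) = -2.15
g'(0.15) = -7.32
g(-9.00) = 39599.00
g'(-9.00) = -17540.00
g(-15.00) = 304319.00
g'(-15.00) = -81068.00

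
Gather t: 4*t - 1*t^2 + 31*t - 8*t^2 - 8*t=-9*t^2 + 27*t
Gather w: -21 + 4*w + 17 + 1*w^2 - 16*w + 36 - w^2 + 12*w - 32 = 0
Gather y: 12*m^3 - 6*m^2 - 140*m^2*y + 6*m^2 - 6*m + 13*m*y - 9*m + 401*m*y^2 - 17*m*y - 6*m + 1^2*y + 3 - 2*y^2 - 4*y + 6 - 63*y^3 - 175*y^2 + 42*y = 12*m^3 - 21*m - 63*y^3 + y^2*(401*m - 177) + y*(-140*m^2 - 4*m + 39) + 9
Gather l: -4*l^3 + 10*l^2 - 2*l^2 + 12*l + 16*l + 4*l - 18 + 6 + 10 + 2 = -4*l^3 + 8*l^2 + 32*l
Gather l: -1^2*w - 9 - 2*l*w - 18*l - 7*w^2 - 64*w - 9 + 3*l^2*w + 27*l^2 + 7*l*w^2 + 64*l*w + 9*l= l^2*(3*w + 27) + l*(7*w^2 + 62*w - 9) - 7*w^2 - 65*w - 18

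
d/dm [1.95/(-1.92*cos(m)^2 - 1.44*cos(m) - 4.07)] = -(7.488*cos(m) + 2.808)*sin(m)/(1.92*cos(m)^2 + 1.44*cos(m) + 4.07)^2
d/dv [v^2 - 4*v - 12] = 2*v - 4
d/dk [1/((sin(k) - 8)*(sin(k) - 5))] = (13 - 2*sin(k))*cos(k)/((sin(k) - 8)^2*(sin(k) - 5)^2)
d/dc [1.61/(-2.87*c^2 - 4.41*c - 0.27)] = (9.2414*c + 7.1001)/(2.87*c^2 + 4.41*c + 0.27)^2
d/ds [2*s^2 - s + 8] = 4*s - 1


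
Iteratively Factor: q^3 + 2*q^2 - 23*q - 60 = (q + 3)*(q^2 - q - 20) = (q - 5)*(q + 3)*(q + 4)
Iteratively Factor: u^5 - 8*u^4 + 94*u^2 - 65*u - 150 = (u + 3)*(u^4 - 11*u^3 + 33*u^2 - 5*u - 50) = (u - 5)*(u + 3)*(u^3 - 6*u^2 + 3*u + 10) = (u - 5)*(u - 2)*(u + 3)*(u^2 - 4*u - 5) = (u - 5)*(u - 2)*(u + 1)*(u + 3)*(u - 5)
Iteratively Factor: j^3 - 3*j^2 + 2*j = (j)*(j^2 - 3*j + 2) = j*(j - 1)*(j - 2)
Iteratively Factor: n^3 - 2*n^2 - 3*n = (n)*(n^2 - 2*n - 3) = n*(n + 1)*(n - 3)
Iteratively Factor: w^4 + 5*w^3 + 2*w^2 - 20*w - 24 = (w - 2)*(w^3 + 7*w^2 + 16*w + 12) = (w - 2)*(w + 3)*(w^2 + 4*w + 4) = (w - 2)*(w + 2)*(w + 3)*(w + 2)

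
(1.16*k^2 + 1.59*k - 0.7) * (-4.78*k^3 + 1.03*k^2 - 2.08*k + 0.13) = -5.5448*k^5 - 6.4054*k^4 + 2.5709*k^3 - 3.8774*k^2 + 1.6627*k - 0.091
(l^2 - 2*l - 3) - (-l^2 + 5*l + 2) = 2*l^2 - 7*l - 5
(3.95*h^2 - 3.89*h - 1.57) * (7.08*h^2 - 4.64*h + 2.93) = 27.966*h^4 - 45.8692*h^3 + 18.5075*h^2 - 4.1129*h - 4.6001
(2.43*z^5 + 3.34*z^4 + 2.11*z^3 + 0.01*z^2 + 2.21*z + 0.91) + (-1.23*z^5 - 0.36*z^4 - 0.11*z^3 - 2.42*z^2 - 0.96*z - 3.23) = 1.2*z^5 + 2.98*z^4 + 2.0*z^3 - 2.41*z^2 + 1.25*z - 2.32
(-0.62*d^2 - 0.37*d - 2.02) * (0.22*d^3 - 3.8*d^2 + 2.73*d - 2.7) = -0.1364*d^5 + 2.2746*d^4 - 0.731*d^3 + 8.3399*d^2 - 4.5156*d + 5.454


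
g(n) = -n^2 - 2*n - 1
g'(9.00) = -20.00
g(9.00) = -100.00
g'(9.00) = -20.00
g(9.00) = -100.00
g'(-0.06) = -1.88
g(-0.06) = -0.88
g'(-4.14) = 6.28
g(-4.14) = -9.86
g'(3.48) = -8.96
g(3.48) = -20.07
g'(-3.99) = 5.98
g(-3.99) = -8.94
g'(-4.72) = 7.44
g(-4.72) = -13.84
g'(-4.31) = 6.62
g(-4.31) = -10.96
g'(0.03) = -2.06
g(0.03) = -1.06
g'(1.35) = -4.70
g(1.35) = -5.52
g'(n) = -2*n - 2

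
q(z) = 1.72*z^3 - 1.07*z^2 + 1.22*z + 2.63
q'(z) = 5.16*z^2 - 2.14*z + 1.22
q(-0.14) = 2.43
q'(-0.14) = 1.62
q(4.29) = 123.97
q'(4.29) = 87.00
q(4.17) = 113.83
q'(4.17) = 82.02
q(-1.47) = -6.94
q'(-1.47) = 15.52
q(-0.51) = 1.50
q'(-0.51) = 3.65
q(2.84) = 36.86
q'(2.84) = 36.76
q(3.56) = 71.02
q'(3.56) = 59.00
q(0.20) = 2.84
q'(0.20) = 1.00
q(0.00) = 2.63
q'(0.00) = 1.22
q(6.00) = 342.95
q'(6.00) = 174.14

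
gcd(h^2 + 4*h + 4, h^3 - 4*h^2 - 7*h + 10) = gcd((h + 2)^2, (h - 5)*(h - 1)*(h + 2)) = h + 2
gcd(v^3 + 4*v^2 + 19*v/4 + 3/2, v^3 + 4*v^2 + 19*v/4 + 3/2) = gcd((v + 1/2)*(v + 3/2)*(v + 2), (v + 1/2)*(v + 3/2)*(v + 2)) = v^3 + 4*v^2 + 19*v/4 + 3/2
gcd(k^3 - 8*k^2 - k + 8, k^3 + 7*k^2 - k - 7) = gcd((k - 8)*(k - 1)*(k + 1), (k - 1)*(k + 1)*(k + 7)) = k^2 - 1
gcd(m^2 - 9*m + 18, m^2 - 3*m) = m - 3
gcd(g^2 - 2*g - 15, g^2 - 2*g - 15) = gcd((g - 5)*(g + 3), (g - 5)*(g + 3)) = g^2 - 2*g - 15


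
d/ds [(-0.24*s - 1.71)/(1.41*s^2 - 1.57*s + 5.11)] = (0.3384*s^2 + 4.8222*s - 3.9111)/(1.9881*s^4 - 4.4274*s^3 + 16.8751*s^2 - 16.0454*s + 26.1121)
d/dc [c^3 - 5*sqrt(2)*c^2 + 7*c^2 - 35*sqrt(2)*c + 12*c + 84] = 3*c^2 - 10*sqrt(2)*c + 14*c - 35*sqrt(2) + 12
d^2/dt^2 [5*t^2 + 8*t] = 10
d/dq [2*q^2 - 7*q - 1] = 4*q - 7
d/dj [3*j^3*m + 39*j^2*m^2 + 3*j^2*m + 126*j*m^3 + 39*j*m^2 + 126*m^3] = 3*m*(3*j^2 + 26*j*m + 2*j + 42*m^2 + 13*m)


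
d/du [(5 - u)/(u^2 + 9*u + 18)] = (-u^2 - 9*u + (u - 5)*(2*u + 9) - 18)/(u^2 + 9*u + 18)^2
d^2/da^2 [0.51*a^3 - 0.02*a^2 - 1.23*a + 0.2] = 3.06*a - 0.04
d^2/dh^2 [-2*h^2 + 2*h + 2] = -4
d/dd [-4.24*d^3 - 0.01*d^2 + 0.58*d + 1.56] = -12.72*d^2 - 0.02*d + 0.58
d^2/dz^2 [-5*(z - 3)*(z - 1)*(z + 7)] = -30*z - 30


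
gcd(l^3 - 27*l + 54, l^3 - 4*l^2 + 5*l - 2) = 1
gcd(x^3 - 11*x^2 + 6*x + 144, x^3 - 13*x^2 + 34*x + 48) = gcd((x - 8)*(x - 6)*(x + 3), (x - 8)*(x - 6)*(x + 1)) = x^2 - 14*x + 48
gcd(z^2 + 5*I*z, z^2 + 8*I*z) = z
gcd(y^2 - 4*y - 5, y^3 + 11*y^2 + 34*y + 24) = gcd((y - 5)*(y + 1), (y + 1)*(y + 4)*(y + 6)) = y + 1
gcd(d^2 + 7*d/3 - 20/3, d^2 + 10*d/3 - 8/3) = d + 4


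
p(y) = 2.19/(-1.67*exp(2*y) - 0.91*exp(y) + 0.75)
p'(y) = 2.19*(3.34*exp(2*y) + 0.91*exp(y))/(-1.67*exp(2*y) - 0.91*exp(y) + 0.75)^2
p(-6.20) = 2.93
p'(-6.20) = 0.01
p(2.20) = -0.02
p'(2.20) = 0.03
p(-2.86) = 3.16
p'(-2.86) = 0.29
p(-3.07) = 3.11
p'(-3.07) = 0.22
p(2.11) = -0.02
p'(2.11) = 0.04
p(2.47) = -0.01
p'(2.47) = 0.02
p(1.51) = -0.06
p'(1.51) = 0.11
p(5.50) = -0.00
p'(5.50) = 0.00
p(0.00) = -1.20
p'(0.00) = 2.78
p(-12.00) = 2.92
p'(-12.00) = 0.00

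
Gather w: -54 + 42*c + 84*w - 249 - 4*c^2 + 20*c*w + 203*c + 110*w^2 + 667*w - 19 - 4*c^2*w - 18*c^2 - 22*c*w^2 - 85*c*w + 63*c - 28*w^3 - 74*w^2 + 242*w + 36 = -22*c^2 + 308*c - 28*w^3 + w^2*(36 - 22*c) + w*(-4*c^2 - 65*c + 993) - 286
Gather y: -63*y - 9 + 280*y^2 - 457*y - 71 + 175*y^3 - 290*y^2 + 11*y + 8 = 175*y^3 - 10*y^2 - 509*y - 72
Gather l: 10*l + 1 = 10*l + 1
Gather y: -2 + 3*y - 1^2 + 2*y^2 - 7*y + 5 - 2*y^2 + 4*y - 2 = 0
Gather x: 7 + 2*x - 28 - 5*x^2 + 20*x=-5*x^2 + 22*x - 21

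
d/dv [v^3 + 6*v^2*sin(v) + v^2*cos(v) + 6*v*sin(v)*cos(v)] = -v^2*sin(v) + 6*v^2*cos(v) + 3*v^2 + 12*v*sin(v) + 2*v*cos(v) + 6*v*cos(2*v) + 3*sin(2*v)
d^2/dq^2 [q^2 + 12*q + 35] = 2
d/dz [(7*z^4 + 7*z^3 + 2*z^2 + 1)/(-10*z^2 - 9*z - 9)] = (-140*z^5 - 259*z^4 - 378*z^3 - 207*z^2 - 16*z + 9)/(100*z^4 + 180*z^3 + 261*z^2 + 162*z + 81)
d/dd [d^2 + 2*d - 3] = 2*d + 2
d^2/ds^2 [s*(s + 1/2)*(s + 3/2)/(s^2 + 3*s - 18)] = 3*(29*s^3 - 72*s^2 + 1350*s + 918)/(2*(s^6 + 9*s^5 - 27*s^4 - 297*s^3 + 486*s^2 + 2916*s - 5832))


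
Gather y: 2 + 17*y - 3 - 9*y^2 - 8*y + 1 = -9*y^2 + 9*y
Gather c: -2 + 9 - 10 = -3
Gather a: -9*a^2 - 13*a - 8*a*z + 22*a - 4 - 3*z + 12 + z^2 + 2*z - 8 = -9*a^2 + a*(9 - 8*z) + z^2 - z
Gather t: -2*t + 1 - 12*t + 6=7 - 14*t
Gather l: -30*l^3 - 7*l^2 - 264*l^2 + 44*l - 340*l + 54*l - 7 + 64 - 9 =-30*l^3 - 271*l^2 - 242*l + 48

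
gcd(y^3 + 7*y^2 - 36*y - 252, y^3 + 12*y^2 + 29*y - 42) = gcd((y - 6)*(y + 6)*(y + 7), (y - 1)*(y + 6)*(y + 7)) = y^2 + 13*y + 42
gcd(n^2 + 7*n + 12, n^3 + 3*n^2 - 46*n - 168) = n + 4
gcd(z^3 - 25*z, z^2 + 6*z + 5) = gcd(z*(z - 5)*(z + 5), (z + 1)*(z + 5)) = z + 5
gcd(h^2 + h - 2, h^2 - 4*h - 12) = h + 2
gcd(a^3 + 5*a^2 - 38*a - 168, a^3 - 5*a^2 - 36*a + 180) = a - 6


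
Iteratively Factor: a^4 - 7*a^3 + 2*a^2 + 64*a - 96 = (a - 4)*(a^3 - 3*a^2 - 10*a + 24) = (a - 4)^2*(a^2 + a - 6) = (a - 4)^2*(a - 2)*(a + 3)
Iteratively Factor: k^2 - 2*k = (k - 2)*(k)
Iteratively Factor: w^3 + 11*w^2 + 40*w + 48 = (w + 4)*(w^2 + 7*w + 12) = (w + 3)*(w + 4)*(w + 4)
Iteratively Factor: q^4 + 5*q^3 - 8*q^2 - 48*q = (q + 4)*(q^3 + q^2 - 12*q) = (q - 3)*(q + 4)*(q^2 + 4*q) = (q - 3)*(q + 4)^2*(q)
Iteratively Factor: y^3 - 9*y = (y + 3)*(y^2 - 3*y) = y*(y + 3)*(y - 3)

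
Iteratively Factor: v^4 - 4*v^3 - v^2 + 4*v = (v + 1)*(v^3 - 5*v^2 + 4*v) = v*(v + 1)*(v^2 - 5*v + 4) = v*(v - 1)*(v + 1)*(v - 4)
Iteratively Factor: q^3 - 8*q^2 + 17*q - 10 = (q - 1)*(q^2 - 7*q + 10) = (q - 2)*(q - 1)*(q - 5)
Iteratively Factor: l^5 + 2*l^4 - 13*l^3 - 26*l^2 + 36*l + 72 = (l + 2)*(l^4 - 13*l^2 + 36) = (l + 2)^2*(l^3 - 2*l^2 - 9*l + 18) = (l + 2)^2*(l + 3)*(l^2 - 5*l + 6) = (l - 3)*(l + 2)^2*(l + 3)*(l - 2)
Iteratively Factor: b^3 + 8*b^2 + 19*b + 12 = (b + 4)*(b^2 + 4*b + 3) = (b + 1)*(b + 4)*(b + 3)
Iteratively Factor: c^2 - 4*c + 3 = (c - 1)*(c - 3)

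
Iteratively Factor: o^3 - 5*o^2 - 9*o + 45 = (o - 5)*(o^2 - 9) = (o - 5)*(o - 3)*(o + 3)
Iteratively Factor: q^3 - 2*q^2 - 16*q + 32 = (q - 4)*(q^2 + 2*q - 8) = (q - 4)*(q + 4)*(q - 2)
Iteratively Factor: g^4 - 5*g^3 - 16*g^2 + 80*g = (g + 4)*(g^3 - 9*g^2 + 20*g) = g*(g + 4)*(g^2 - 9*g + 20) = g*(g - 4)*(g + 4)*(g - 5)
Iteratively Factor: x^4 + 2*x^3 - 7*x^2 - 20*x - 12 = (x + 1)*(x^3 + x^2 - 8*x - 12) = (x + 1)*(x + 2)*(x^2 - x - 6) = (x + 1)*(x + 2)^2*(x - 3)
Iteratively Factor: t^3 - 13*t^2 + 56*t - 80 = (t - 4)*(t^2 - 9*t + 20) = (t - 5)*(t - 4)*(t - 4)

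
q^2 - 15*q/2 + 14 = (q - 4)*(q - 7/2)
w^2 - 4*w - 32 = (w - 8)*(w + 4)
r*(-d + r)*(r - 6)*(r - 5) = -d*r^3 + 11*d*r^2 - 30*d*r + r^4 - 11*r^3 + 30*r^2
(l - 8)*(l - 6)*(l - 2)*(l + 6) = l^4 - 10*l^3 - 20*l^2 + 360*l - 576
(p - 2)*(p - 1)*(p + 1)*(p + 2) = p^4 - 5*p^2 + 4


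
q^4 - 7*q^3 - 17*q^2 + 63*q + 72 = (q - 8)*(q - 3)*(q + 1)*(q + 3)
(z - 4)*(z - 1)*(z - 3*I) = z^3 - 5*z^2 - 3*I*z^2 + 4*z + 15*I*z - 12*I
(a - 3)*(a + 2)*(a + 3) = a^3 + 2*a^2 - 9*a - 18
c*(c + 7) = c^2 + 7*c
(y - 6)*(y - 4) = y^2 - 10*y + 24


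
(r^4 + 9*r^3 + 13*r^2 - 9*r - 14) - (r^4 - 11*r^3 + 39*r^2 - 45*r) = 20*r^3 - 26*r^2 + 36*r - 14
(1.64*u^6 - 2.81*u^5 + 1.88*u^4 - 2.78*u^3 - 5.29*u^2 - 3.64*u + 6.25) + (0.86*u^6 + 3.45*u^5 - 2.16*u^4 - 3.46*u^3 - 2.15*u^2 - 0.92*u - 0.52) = 2.5*u^6 + 0.64*u^5 - 0.28*u^4 - 6.24*u^3 - 7.44*u^2 - 4.56*u + 5.73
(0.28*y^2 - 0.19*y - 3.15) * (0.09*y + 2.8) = 0.0252*y^3 + 0.7669*y^2 - 0.8155*y - 8.82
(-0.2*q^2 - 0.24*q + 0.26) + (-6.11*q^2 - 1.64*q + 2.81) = -6.31*q^2 - 1.88*q + 3.07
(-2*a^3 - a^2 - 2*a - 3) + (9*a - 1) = -2*a^3 - a^2 + 7*a - 4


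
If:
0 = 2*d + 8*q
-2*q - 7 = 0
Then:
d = 14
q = -7/2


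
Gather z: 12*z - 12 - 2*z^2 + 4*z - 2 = -2*z^2 + 16*z - 14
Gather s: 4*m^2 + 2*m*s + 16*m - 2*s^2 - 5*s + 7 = 4*m^2 + 16*m - 2*s^2 + s*(2*m - 5) + 7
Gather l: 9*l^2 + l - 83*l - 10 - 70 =9*l^2 - 82*l - 80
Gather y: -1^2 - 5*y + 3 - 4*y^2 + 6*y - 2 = -4*y^2 + y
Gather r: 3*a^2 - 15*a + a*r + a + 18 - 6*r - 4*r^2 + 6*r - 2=3*a^2 + a*r - 14*a - 4*r^2 + 16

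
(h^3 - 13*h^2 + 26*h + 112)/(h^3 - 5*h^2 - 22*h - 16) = (h - 7)/(h + 1)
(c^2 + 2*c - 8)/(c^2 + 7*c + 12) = (c - 2)/(c + 3)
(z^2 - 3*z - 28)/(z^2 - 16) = (z - 7)/(z - 4)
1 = 1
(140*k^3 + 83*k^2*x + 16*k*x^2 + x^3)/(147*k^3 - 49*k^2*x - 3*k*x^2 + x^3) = (20*k^2 + 9*k*x + x^2)/(21*k^2 - 10*k*x + x^2)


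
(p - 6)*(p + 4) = p^2 - 2*p - 24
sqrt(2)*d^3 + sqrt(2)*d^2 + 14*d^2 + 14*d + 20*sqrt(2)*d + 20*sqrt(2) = (d + 2*sqrt(2))*(d + 5*sqrt(2))*(sqrt(2)*d + sqrt(2))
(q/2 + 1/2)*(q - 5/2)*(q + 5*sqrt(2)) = q^3/2 - 3*q^2/4 + 5*sqrt(2)*q^2/2 - 15*sqrt(2)*q/4 - 5*q/4 - 25*sqrt(2)/4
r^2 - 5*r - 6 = (r - 6)*(r + 1)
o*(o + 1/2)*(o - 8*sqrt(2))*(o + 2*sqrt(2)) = o^4 - 6*sqrt(2)*o^3 + o^3/2 - 32*o^2 - 3*sqrt(2)*o^2 - 16*o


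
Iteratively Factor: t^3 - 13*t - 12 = (t - 4)*(t^2 + 4*t + 3) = (t - 4)*(t + 3)*(t + 1)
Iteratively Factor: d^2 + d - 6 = (d + 3)*(d - 2)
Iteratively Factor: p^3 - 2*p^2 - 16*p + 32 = (p - 4)*(p^2 + 2*p - 8) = (p - 4)*(p + 4)*(p - 2)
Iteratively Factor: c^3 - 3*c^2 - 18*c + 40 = (c + 4)*(c^2 - 7*c + 10) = (c - 5)*(c + 4)*(c - 2)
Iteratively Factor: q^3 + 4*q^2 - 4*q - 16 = (q + 4)*(q^2 - 4) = (q - 2)*(q + 4)*(q + 2)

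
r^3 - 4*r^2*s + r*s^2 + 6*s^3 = (r - 3*s)*(r - 2*s)*(r + s)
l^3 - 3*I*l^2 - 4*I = (l - 2*I)^2*(l + I)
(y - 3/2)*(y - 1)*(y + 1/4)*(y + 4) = y^4 + 7*y^3/4 - 65*y^2/8 + 31*y/8 + 3/2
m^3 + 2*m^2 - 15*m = m*(m - 3)*(m + 5)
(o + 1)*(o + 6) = o^2 + 7*o + 6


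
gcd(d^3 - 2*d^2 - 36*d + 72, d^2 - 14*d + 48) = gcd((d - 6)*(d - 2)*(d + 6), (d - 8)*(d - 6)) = d - 6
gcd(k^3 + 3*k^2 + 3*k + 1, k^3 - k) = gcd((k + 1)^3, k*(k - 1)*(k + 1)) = k + 1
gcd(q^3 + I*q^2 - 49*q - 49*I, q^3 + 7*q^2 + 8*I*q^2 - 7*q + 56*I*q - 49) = q^2 + q*(7 + I) + 7*I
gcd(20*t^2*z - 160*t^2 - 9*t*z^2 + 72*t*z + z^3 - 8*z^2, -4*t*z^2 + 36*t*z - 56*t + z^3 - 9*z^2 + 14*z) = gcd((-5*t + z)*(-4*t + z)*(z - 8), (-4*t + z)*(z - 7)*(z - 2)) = -4*t + z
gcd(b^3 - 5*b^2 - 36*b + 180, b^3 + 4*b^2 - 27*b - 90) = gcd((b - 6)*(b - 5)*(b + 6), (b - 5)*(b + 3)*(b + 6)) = b^2 + b - 30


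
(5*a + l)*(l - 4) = 5*a*l - 20*a + l^2 - 4*l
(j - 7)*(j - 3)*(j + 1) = j^3 - 9*j^2 + 11*j + 21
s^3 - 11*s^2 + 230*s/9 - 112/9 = (s - 8)*(s - 7/3)*(s - 2/3)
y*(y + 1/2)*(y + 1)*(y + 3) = y^4 + 9*y^3/2 + 5*y^2 + 3*y/2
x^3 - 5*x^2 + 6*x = x*(x - 3)*(x - 2)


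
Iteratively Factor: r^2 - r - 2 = (r - 2)*(r + 1)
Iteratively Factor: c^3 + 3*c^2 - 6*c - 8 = (c - 2)*(c^2 + 5*c + 4) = (c - 2)*(c + 4)*(c + 1)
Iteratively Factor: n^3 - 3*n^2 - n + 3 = (n + 1)*(n^2 - 4*n + 3) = (n - 1)*(n + 1)*(n - 3)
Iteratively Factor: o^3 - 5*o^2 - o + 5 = (o - 1)*(o^2 - 4*o - 5) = (o - 5)*(o - 1)*(o + 1)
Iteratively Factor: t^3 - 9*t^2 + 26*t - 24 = (t - 2)*(t^2 - 7*t + 12) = (t - 4)*(t - 2)*(t - 3)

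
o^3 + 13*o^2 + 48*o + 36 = (o + 1)*(o + 6)^2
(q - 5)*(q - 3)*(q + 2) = q^3 - 6*q^2 - q + 30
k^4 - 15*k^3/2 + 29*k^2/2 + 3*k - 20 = (k - 4)*(k - 5/2)*(k - 2)*(k + 1)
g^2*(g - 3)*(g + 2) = g^4 - g^3 - 6*g^2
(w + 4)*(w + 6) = w^2 + 10*w + 24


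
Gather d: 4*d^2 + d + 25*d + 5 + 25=4*d^2 + 26*d + 30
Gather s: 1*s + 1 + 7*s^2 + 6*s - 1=7*s^2 + 7*s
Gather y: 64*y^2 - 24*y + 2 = 64*y^2 - 24*y + 2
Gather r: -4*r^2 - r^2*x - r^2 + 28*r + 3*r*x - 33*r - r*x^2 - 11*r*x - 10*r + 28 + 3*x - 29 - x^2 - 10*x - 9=r^2*(-x - 5) + r*(-x^2 - 8*x - 15) - x^2 - 7*x - 10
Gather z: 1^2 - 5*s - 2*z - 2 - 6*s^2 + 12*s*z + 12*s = -6*s^2 + 7*s + z*(12*s - 2) - 1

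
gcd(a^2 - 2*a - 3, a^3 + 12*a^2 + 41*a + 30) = a + 1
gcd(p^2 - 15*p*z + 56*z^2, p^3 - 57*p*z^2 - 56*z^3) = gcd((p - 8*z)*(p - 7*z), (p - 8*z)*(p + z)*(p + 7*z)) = -p + 8*z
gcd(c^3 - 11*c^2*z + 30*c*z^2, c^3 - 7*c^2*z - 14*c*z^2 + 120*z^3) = c^2 - 11*c*z + 30*z^2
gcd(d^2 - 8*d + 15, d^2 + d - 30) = d - 5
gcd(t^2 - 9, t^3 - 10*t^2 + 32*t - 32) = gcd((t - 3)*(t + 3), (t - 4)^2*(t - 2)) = 1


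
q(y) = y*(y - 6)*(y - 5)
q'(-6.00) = 270.00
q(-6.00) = -792.00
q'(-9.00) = 471.00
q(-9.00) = -1890.00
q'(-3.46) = 142.03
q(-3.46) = -276.91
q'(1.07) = 9.89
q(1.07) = 20.73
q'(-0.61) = 44.54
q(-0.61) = -22.62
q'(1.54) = 3.23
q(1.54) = 23.76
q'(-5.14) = 222.34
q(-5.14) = -580.61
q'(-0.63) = 45.05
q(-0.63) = -23.52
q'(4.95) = -5.39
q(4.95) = 0.26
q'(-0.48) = 41.25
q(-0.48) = -17.04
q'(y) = y*(y - 6) + y*(y - 5) + (y - 6)*(y - 5) = 3*y^2 - 22*y + 30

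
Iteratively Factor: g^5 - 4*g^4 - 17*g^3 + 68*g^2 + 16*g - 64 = (g - 4)*(g^4 - 17*g^2 + 16) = (g - 4)*(g - 1)*(g^3 + g^2 - 16*g - 16) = (g - 4)*(g - 1)*(g + 1)*(g^2 - 16) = (g - 4)^2*(g - 1)*(g + 1)*(g + 4)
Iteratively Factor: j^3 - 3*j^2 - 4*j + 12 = (j + 2)*(j^2 - 5*j + 6) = (j - 3)*(j + 2)*(j - 2)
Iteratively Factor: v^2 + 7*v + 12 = (v + 3)*(v + 4)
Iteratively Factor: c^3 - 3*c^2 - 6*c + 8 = (c - 4)*(c^2 + c - 2) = (c - 4)*(c - 1)*(c + 2)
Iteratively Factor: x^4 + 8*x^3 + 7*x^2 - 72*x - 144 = (x + 3)*(x^3 + 5*x^2 - 8*x - 48) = (x - 3)*(x + 3)*(x^2 + 8*x + 16) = (x - 3)*(x + 3)*(x + 4)*(x + 4)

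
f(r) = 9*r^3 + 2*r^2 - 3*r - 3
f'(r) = 27*r^2 + 4*r - 3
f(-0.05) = -2.85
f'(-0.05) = -3.13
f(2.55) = 151.59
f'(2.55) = 182.77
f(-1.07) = -8.53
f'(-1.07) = 23.63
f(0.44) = -3.17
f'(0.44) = 3.99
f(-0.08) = -2.75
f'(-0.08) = -3.15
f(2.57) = 155.27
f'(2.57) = 185.61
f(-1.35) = -17.45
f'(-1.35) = 40.81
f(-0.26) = -2.24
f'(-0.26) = -2.21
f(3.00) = 249.00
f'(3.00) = 252.00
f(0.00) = -3.00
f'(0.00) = -3.00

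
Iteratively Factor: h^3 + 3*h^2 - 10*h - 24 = (h + 4)*(h^2 - h - 6) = (h + 2)*(h + 4)*(h - 3)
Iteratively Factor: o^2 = (o)*(o)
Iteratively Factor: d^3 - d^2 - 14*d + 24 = (d + 4)*(d^2 - 5*d + 6) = (d - 3)*(d + 4)*(d - 2)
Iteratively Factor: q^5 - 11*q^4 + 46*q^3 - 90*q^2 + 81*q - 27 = (q - 1)*(q^4 - 10*q^3 + 36*q^2 - 54*q + 27) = (q - 3)*(q - 1)*(q^3 - 7*q^2 + 15*q - 9) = (q - 3)^2*(q - 1)*(q^2 - 4*q + 3) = (q - 3)^3*(q - 1)*(q - 1)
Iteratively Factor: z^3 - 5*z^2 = (z)*(z^2 - 5*z) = z^2*(z - 5)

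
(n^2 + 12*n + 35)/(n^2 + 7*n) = (n + 5)/n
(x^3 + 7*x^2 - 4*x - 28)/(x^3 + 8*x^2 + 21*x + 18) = (x^2 + 5*x - 14)/(x^2 + 6*x + 9)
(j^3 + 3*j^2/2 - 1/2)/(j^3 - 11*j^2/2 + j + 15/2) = (2*j^2 + j - 1)/(2*j^2 - 13*j + 15)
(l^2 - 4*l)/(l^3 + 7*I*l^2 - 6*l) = (l - 4)/(l^2 + 7*I*l - 6)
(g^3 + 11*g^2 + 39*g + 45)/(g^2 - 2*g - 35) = (g^2 + 6*g + 9)/(g - 7)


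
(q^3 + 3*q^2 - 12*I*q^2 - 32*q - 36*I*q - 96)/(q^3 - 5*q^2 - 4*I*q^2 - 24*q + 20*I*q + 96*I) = (q - 8*I)/(q - 8)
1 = 1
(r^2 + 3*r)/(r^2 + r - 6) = r/(r - 2)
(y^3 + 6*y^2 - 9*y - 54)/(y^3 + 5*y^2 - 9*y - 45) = (y + 6)/(y + 5)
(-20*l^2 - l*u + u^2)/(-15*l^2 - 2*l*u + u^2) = (4*l + u)/(3*l + u)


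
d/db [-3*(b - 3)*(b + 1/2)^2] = -9*b^2 + 12*b + 33/4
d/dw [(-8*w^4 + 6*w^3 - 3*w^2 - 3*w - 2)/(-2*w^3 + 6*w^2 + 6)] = (8*w^6 - 48*w^5 + 15*w^4 - 102*w^3 + 57*w^2 - 6*w - 9)/(2*(w^6 - 6*w^5 + 9*w^4 - 6*w^3 + 18*w^2 + 9))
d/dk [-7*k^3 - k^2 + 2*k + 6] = -21*k^2 - 2*k + 2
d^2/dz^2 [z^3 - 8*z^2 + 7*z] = 6*z - 16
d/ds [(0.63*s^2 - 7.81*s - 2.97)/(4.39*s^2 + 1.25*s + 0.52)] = (35.0734*s^2 + 26.7318*s - 0.3487)/(19.2721*s^4 + 10.975*s^3 + 6.1281*s^2 + 1.3*s + 0.2704)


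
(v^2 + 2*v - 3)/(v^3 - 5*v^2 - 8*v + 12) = (v + 3)/(v^2 - 4*v - 12)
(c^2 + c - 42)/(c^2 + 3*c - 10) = (c^2 + c - 42)/(c^2 + 3*c - 10)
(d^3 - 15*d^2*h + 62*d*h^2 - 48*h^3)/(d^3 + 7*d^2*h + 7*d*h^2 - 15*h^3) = (d^2 - 14*d*h + 48*h^2)/(d^2 + 8*d*h + 15*h^2)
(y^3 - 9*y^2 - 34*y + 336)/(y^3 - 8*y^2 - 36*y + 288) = (y - 7)/(y - 6)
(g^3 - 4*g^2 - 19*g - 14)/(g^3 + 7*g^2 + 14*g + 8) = (g - 7)/(g + 4)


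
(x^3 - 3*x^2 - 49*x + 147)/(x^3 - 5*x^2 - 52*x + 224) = (x^2 - 10*x + 21)/(x^2 - 12*x + 32)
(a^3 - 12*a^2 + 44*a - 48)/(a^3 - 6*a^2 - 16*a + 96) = (a - 2)/(a + 4)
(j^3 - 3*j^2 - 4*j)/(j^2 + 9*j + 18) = j*(j^2 - 3*j - 4)/(j^2 + 9*j + 18)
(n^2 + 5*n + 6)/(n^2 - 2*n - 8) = (n + 3)/(n - 4)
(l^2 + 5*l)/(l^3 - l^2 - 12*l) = (l + 5)/(l^2 - l - 12)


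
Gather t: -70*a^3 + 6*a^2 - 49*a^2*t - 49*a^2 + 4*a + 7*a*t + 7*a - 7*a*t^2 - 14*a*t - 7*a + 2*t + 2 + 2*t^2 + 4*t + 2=-70*a^3 - 43*a^2 + 4*a + t^2*(2 - 7*a) + t*(-49*a^2 - 7*a + 6) + 4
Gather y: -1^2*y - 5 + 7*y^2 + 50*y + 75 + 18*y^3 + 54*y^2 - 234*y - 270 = 18*y^3 + 61*y^2 - 185*y - 200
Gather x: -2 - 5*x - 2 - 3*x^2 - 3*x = -3*x^2 - 8*x - 4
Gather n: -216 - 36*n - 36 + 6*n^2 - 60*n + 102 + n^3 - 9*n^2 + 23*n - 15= n^3 - 3*n^2 - 73*n - 165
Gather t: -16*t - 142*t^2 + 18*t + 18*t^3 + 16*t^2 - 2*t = 18*t^3 - 126*t^2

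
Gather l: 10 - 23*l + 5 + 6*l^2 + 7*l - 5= 6*l^2 - 16*l + 10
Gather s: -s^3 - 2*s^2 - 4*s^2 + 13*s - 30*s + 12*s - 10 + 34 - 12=-s^3 - 6*s^2 - 5*s + 12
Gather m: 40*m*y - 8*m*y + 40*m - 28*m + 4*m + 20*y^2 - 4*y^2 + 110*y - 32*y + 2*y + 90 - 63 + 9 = m*(32*y + 16) + 16*y^2 + 80*y + 36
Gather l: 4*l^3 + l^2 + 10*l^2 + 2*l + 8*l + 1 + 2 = 4*l^3 + 11*l^2 + 10*l + 3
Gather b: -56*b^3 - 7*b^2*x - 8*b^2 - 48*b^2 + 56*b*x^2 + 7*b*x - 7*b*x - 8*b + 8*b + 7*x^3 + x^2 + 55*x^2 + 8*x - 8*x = -56*b^3 + b^2*(-7*x - 56) + 56*b*x^2 + 7*x^3 + 56*x^2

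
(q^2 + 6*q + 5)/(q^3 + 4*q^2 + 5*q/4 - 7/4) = 4*(q + 5)/(4*q^2 + 12*q - 7)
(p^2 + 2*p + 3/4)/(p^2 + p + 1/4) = (2*p + 3)/(2*p + 1)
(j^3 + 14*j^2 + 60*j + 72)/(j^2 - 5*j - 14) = (j^2 + 12*j + 36)/(j - 7)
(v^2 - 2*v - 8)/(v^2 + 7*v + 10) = (v - 4)/(v + 5)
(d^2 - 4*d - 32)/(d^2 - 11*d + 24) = (d + 4)/(d - 3)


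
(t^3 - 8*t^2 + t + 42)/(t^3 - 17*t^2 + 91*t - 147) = (t + 2)/(t - 7)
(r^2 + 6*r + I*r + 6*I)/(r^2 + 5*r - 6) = (r + I)/(r - 1)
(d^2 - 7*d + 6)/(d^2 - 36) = (d - 1)/(d + 6)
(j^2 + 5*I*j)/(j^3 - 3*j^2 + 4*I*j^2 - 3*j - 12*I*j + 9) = j*(j + 5*I)/(j^3 + j^2*(-3 + 4*I) - 3*j*(1 + 4*I) + 9)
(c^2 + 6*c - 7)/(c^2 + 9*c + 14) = (c - 1)/(c + 2)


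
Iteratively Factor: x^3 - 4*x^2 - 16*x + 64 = (x + 4)*(x^2 - 8*x + 16) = (x - 4)*(x + 4)*(x - 4)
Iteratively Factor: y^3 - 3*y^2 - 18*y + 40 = (y - 5)*(y^2 + 2*y - 8) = (y - 5)*(y + 4)*(y - 2)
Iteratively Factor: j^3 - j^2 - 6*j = (j - 3)*(j^2 + 2*j) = (j - 3)*(j + 2)*(j)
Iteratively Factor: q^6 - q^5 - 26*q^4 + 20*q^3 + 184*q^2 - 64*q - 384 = (q - 4)*(q^5 + 3*q^4 - 14*q^3 - 36*q^2 + 40*q + 96) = (q - 4)*(q + 4)*(q^4 - q^3 - 10*q^2 + 4*q + 24) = (q - 4)*(q - 3)*(q + 4)*(q^3 + 2*q^2 - 4*q - 8) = (q - 4)*(q - 3)*(q + 2)*(q + 4)*(q^2 - 4) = (q - 4)*(q - 3)*(q - 2)*(q + 2)*(q + 4)*(q + 2)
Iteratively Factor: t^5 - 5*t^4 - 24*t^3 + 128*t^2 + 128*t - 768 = (t - 4)*(t^4 - t^3 - 28*t^2 + 16*t + 192) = (t - 4)^2*(t^3 + 3*t^2 - 16*t - 48) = (t - 4)^2*(t + 4)*(t^2 - t - 12) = (t - 4)^3*(t + 4)*(t + 3)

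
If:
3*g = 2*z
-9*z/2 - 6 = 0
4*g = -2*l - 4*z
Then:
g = -8/9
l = 40/9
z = -4/3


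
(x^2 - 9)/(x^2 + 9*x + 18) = (x - 3)/(x + 6)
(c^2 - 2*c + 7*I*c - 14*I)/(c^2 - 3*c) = (c^2 + c*(-2 + 7*I) - 14*I)/(c*(c - 3))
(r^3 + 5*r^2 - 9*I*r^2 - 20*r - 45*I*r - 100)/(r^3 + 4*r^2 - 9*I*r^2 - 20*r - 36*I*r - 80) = (r + 5)/(r + 4)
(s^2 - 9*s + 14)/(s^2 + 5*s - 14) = (s - 7)/(s + 7)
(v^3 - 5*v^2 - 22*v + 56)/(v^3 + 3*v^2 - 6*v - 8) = (v - 7)/(v + 1)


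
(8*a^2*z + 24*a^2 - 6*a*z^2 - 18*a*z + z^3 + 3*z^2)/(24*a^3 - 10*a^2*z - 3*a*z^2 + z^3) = (z + 3)/(3*a + z)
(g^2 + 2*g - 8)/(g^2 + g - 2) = (g^2 + 2*g - 8)/(g^2 + g - 2)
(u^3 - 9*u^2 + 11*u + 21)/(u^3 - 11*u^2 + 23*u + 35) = (u - 3)/(u - 5)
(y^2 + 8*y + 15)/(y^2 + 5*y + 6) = (y + 5)/(y + 2)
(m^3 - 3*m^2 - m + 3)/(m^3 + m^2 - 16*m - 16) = (m^2 - 4*m + 3)/(m^2 - 16)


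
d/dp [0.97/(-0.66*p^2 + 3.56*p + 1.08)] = (1.2804*p - 3.4532)/(-0.66*p^2 + 3.56*p + 1.08)^2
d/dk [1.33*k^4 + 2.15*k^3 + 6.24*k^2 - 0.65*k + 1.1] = 5.32*k^3 + 6.45*k^2 + 12.48*k - 0.65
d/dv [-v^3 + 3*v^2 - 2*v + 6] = -3*v^2 + 6*v - 2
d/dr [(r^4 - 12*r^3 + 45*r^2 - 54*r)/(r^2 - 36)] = 2*(r^3 + 6*r^2 - 36*r + 27)/(r^2 + 12*r + 36)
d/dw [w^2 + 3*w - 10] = 2*w + 3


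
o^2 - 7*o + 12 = (o - 4)*(o - 3)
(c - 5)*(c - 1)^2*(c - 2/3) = c^4 - 23*c^3/3 + 47*c^2/3 - 37*c/3 + 10/3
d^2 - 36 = (d - 6)*(d + 6)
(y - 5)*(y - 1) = y^2 - 6*y + 5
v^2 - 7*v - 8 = (v - 8)*(v + 1)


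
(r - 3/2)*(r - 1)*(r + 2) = r^3 - r^2/2 - 7*r/2 + 3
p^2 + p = p*(p + 1)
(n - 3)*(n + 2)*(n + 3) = n^3 + 2*n^2 - 9*n - 18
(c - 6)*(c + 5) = c^2 - c - 30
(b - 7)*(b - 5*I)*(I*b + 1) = I*b^3 + 6*b^2 - 7*I*b^2 - 42*b - 5*I*b + 35*I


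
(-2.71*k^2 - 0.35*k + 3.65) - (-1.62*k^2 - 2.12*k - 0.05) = -1.09*k^2 + 1.77*k + 3.7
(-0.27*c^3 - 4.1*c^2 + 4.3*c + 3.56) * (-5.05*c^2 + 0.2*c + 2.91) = 1.3635*c^5 + 20.651*c^4 - 23.3207*c^3 - 29.049*c^2 + 13.225*c + 10.3596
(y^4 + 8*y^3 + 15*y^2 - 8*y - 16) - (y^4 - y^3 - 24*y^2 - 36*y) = 9*y^3 + 39*y^2 + 28*y - 16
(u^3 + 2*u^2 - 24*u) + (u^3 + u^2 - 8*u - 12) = 2*u^3 + 3*u^2 - 32*u - 12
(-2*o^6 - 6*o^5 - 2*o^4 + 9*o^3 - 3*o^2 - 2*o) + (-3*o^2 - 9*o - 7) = -2*o^6 - 6*o^5 - 2*o^4 + 9*o^3 - 6*o^2 - 11*o - 7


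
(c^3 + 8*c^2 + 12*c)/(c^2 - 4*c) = (c^2 + 8*c + 12)/(c - 4)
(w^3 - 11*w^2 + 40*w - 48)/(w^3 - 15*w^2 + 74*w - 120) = (w^2 - 7*w + 12)/(w^2 - 11*w + 30)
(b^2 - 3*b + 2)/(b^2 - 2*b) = (b - 1)/b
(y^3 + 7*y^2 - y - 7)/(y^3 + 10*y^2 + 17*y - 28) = (y + 1)/(y + 4)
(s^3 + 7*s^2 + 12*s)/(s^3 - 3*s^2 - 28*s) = (s + 3)/(s - 7)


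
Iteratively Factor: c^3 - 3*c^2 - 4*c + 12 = (c - 3)*(c^2 - 4) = (c - 3)*(c - 2)*(c + 2)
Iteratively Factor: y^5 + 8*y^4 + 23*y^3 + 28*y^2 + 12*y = (y)*(y^4 + 8*y^3 + 23*y^2 + 28*y + 12) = y*(y + 3)*(y^3 + 5*y^2 + 8*y + 4) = y*(y + 2)*(y + 3)*(y^2 + 3*y + 2) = y*(y + 1)*(y + 2)*(y + 3)*(y + 2)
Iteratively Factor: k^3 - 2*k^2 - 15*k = (k + 3)*(k^2 - 5*k) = k*(k + 3)*(k - 5)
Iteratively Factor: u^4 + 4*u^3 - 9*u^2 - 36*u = (u - 3)*(u^3 + 7*u^2 + 12*u) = (u - 3)*(u + 4)*(u^2 + 3*u) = (u - 3)*(u + 3)*(u + 4)*(u)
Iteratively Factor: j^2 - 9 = (j + 3)*(j - 3)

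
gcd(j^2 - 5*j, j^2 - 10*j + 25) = j - 5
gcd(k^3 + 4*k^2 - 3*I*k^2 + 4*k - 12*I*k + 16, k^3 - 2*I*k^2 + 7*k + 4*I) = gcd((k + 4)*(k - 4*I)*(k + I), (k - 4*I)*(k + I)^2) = k^2 - 3*I*k + 4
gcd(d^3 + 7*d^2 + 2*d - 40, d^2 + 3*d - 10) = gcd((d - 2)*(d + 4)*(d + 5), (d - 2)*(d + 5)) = d^2 + 3*d - 10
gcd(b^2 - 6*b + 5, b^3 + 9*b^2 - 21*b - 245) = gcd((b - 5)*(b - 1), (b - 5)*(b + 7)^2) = b - 5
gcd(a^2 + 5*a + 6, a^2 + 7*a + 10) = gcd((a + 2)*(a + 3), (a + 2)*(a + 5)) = a + 2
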